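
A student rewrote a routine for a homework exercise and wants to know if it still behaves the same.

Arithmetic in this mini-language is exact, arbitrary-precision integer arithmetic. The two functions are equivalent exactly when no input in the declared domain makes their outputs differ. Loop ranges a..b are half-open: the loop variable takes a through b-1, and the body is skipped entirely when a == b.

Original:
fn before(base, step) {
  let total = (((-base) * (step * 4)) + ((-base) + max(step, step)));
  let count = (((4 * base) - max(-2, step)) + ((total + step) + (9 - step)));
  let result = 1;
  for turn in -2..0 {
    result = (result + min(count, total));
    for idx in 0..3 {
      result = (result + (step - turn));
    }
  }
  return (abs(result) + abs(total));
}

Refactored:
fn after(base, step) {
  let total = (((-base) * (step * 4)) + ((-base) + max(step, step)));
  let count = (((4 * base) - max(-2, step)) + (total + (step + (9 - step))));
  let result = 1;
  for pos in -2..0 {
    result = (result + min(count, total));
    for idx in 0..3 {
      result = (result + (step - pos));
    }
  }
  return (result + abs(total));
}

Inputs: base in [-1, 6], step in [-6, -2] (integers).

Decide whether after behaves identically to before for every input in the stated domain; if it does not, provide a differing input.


Input base=-1, step=-6: 113 from before versus -55 from after.
verdict: not equivalent; witness: base=-1, step=-6


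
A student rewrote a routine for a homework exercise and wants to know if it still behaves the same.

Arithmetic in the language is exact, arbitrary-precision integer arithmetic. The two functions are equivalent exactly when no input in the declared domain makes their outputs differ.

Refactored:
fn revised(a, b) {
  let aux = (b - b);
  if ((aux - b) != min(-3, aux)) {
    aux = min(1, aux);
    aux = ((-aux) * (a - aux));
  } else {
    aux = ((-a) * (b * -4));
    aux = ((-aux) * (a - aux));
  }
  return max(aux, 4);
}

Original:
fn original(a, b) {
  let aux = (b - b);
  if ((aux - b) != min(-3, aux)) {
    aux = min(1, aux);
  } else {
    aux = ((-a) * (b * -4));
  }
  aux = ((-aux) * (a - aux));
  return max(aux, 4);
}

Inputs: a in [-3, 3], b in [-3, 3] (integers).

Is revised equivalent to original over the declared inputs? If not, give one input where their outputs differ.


Side by side, the visible changes include: statement counts differ, and arithmetic usage differs.
Tracing a=3, b=3: original: aux = 0; ((aux - b) != min(-3, aux)) -> false; aux = 36; aux = 1188; return 1188 | revised: aux = 0; ((aux - b) != min(-3, aux)) -> false; aux = 36; aux = 1188; return 1188 — matching result 1188.
Every one of the 49 inputs gives matching results.
verdict: equivalent


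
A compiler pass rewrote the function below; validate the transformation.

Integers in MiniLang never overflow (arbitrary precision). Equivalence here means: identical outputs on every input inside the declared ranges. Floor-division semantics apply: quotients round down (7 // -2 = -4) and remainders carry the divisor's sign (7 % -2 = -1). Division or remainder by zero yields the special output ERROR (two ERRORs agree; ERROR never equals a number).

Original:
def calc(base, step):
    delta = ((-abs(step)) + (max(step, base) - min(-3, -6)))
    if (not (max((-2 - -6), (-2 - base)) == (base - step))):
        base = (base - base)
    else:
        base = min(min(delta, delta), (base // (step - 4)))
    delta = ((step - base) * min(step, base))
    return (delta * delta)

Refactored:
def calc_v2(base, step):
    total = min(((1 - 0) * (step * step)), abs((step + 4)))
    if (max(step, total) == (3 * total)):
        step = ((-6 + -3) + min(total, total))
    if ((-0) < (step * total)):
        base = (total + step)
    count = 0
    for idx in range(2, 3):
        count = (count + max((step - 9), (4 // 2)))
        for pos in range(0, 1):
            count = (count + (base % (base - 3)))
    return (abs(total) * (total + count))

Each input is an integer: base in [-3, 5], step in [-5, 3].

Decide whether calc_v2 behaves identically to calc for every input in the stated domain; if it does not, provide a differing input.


These are not equivalent — on base=-3, step=-5 the outputs split (625 vs 0).
calc: delta becomes -2; next (not (max((-2 - -6), (-2 - base)) == (base - step))) evaluates to true; next base becomes 0; next delta becomes 25; next final value 625
calc_v2: total becomes 1; next (max(step, total) == (3 * total)) evaluates to false; next ((-0) < (step * total)) evaluates to false; next count becomes 0; next at idx=2:; next count becomes 2; next at pos=0:; next count becomes -1; next final value 0
verdict: not equivalent; witness: base=-3, step=-5


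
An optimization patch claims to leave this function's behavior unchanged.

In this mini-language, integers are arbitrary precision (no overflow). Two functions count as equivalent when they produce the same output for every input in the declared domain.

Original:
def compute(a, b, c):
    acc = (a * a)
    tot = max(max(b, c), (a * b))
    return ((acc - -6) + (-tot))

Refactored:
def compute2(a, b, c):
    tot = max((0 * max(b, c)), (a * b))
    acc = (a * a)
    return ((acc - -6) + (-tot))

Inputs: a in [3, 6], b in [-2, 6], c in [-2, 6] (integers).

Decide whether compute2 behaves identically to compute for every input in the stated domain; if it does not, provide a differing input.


Not equivalent: a=3, b=-2, c=-2 separates them (17 vs 15).
compute: acc=9, then tot=-2, then returns 17
compute2: tot=0, then acc=9, then returns 15
verdict: not equivalent; witness: a=3, b=-2, c=-2


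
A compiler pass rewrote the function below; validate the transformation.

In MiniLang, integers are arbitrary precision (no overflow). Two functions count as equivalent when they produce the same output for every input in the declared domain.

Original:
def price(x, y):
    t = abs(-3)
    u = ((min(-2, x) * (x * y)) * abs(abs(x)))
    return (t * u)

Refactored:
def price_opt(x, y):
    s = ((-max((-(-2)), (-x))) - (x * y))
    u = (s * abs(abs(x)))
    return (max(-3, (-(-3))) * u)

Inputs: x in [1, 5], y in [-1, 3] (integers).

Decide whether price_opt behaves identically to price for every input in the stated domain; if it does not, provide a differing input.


There is a counterexample at x=1, y=-1: 6 on one side, -3 on the other.
price: t := 3 | u := 2 | result 6
price_opt: s := -1 | u := -1 | result -3
verdict: not equivalent; witness: x=1, y=-1


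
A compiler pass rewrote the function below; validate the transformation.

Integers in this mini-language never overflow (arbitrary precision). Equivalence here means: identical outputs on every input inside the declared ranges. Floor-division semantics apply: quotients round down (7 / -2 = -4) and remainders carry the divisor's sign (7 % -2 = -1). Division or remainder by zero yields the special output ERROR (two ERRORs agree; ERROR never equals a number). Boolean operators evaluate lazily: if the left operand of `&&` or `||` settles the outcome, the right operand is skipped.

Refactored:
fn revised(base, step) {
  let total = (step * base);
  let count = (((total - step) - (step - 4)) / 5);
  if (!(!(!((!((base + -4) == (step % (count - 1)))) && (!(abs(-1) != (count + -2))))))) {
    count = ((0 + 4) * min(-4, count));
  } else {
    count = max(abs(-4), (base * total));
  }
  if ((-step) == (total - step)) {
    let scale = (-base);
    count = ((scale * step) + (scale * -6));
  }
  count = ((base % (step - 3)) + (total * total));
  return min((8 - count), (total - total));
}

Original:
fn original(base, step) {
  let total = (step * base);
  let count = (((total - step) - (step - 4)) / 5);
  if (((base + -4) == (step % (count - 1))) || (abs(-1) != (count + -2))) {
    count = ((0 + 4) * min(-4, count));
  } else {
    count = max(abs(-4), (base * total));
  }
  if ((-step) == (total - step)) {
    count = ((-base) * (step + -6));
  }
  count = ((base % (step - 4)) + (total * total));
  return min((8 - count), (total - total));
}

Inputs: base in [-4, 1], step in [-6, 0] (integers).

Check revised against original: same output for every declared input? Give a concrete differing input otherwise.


The rewrite breaks on base=-4, step=-1, where the results are -4 and -8.
original: total = 4; count = 2; (((base + -4) == (step % (count - 1))) || (abs(-1) != (count + -2))) -> true; count = -16; ((-step) == (total - step)) -> false; count = 12; return -4
revised: total = 4; count = 2; (!(!(!((!((base + -4) == (step % (count - 1)))) && (!(abs(-1) != (count + -2))))))) -> true; count = -16; ((-step) == (total - step)) -> false; count = 16; return -8
verdict: not equivalent; witness: base=-4, step=-1


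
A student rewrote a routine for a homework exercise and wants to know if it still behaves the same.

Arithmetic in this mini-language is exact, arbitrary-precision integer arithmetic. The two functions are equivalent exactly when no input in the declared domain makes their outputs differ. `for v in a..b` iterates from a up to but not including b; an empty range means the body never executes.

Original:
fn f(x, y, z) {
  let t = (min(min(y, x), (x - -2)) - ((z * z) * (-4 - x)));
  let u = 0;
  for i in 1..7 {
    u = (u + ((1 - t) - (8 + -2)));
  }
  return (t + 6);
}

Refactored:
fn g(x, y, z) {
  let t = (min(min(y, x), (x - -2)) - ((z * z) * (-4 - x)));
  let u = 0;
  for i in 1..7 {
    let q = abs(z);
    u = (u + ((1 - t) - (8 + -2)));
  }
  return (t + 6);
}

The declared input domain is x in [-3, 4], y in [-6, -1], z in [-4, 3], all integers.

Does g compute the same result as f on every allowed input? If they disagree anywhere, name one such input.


Side by side, the visible changes include: statement counts differ, min/max/abs usage differs, local variable names differ.
Spot check at x=0, y=-6, z=-4 — f: t=58, then u=0, then (i=1), then u=-63, then (i=2), then u=-126, then (i=3), then u=-189, then (i=4), then u=-252, then (i=5), then u=-315, then (i=6), then u=-378, then returns 64. g: t=58, then u=0, then (i=1), then q=4, then u=-63, then (i=2), then q=4, then u=-126, then (i=3), then q=4, then u=-189, then (i=4), then q=4, then u=-252, then (i=5), then q=4, then u=-315, then (i=6), then q=4, then u=-378, then returns 64. Both give 64.
Across all 384 domain points the two functions coincide.
verdict: equivalent


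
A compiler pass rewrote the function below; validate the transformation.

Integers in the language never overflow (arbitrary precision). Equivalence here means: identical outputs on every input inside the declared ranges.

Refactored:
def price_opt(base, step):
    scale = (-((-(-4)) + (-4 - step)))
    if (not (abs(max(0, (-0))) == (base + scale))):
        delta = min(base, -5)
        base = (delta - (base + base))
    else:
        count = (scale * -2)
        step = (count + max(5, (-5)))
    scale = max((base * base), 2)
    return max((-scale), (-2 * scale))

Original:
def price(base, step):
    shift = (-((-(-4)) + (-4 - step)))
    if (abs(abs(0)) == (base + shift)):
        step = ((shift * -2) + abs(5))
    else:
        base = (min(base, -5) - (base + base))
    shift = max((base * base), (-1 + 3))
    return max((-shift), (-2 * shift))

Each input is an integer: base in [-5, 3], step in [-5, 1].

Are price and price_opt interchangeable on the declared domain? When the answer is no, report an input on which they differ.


This is a faithful refactor — statement counts differ; and constant usage differs; and boolean connective usage differs; and local variable names differ; and arithmetic usage differs; and min/max/abs usage differs, but the computed results match everywhere.
Spot check at base=3, step=-1 — price: shift=-1, then (abs(abs(0)) == (base + shift)) is false, then base=-11, then shift=121, then returns -121. price_opt: scale=-1, then (not (abs(max(0, (-0))) == (base + scale))) is true, then delta=-5, then base=-11, then scale=121, then returns -121. Both give -121.
Sweeping the whole domain (63 inputs) finds no disagreement.
verdict: equivalent


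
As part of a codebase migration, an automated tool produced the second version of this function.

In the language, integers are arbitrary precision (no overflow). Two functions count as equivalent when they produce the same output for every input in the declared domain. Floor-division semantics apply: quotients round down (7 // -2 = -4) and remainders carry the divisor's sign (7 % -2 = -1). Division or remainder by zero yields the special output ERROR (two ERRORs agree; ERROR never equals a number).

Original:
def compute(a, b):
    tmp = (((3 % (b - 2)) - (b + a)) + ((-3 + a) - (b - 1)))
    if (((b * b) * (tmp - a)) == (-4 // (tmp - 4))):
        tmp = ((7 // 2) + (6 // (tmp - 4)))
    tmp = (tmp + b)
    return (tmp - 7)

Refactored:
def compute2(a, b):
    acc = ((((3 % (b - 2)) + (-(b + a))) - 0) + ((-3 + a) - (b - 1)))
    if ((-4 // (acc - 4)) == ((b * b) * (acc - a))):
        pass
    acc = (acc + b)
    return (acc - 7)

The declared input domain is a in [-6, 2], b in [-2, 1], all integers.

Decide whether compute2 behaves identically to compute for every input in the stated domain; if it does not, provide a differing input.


There is a counterexample at a=-6, b=0: -5 on one side, -10 on the other.
compute: tmp=-3, then (((b * b) * (tmp - a)) == (-4 // (tmp - 4))) is true, then tmp=2, then tmp=2, then returns -5
compute2: acc=-3, then ((-4 // (acc - 4)) == ((b * b) * (acc - a))) is true, then acc=-3, then returns -10
verdict: not equivalent; witness: a=-6, b=0


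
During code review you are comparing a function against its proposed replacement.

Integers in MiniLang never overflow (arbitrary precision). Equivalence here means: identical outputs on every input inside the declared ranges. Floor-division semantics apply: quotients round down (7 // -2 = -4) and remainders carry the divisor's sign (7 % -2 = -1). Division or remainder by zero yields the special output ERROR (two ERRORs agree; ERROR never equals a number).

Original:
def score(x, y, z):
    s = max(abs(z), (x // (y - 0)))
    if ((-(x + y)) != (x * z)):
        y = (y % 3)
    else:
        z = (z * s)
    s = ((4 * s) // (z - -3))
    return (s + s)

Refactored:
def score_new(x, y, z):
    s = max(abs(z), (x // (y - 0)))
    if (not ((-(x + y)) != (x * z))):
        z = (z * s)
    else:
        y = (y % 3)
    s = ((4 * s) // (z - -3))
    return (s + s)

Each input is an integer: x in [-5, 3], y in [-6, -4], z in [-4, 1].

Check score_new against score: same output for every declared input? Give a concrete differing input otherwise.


The two are interchangeable: boolean connective usage differs, and every declared input agrees.
Tracing x=1, y=-4, z=-3: score: s=3, then ((-(x + y)) != (x * z)) is true, then y=2, then a zero divisor aborts: ERROR | score_new: s=3, then (not ((-(x + y)) != (x * z))) is false, then y=2, then a zero divisor aborts: ERROR — matching result ERROR.
Every one of the 162 inputs gives matching results.
verdict: equivalent


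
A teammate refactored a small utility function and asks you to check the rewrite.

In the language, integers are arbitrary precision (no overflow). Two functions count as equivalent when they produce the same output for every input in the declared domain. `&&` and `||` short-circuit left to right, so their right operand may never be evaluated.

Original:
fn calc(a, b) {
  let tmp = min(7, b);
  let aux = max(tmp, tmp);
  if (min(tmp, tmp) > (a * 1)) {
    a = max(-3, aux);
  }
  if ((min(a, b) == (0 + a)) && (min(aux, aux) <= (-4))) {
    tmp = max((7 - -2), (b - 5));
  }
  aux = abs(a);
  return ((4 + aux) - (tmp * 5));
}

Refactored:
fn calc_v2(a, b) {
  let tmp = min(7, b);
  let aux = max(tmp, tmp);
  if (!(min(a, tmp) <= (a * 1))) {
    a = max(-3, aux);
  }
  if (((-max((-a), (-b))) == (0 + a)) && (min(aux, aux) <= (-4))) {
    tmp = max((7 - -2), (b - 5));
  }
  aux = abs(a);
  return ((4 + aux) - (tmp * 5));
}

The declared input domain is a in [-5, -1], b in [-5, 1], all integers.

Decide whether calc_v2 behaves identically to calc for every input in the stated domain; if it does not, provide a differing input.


Evaluate both at a=-5, b=-4.
calc: tmp := -4 | aux := -4 | (min(tmp, tmp) > (a * 1)): true | a := -3 | ((min(a, b) == (0 + a)) && (min(aux, aux) <= (-4))): false | aux := 3 | result 27
calc_v2: tmp := -4 | aux := -4 | (!(min(a, tmp) <= (a * 1))): false | (((-max((-a), (-b))) == (0 + a)) && (min(aux, aux) <= (-4))): true | tmp := 9 | aux := 5 | result -36
27 != -36, so the rewrite changes behavior.
verdict: not equivalent; witness: a=-5, b=-4


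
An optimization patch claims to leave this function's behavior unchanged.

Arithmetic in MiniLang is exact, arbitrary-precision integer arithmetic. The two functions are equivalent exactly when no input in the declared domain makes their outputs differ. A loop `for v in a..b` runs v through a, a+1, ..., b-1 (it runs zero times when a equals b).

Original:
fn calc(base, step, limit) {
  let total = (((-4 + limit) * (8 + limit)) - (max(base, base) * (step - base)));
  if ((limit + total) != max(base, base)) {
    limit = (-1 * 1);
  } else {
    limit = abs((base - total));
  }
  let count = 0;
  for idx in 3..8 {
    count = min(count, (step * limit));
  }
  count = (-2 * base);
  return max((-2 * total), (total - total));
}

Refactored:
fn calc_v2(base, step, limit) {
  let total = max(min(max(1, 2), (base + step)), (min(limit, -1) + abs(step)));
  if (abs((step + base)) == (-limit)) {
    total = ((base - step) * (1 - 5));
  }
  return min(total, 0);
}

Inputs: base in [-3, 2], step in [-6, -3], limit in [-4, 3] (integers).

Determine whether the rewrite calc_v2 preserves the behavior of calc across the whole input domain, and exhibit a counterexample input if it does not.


Try base=-3, step=-6, limit=-4.
calc: total becomes -41; next ((limit + total) != max(base, base)) evaluates to true; next limit becomes -1; next count becomes 0; next at idx=3:; next count becomes 0; next at idx=4:; next count becomes 0; next at idx=5:; next count becomes 0; next at idx=6:; next count becomes 0; next at idx=7:; next count becomes 0; next count becomes 6; next final value 82
calc_v2: total becomes 2; next (abs((step + base)) == (-limit)) evaluates to false; next final value 0
82 and 0 differ, so these are not the same function on this domain.
verdict: not equivalent; witness: base=-3, step=-6, limit=-4


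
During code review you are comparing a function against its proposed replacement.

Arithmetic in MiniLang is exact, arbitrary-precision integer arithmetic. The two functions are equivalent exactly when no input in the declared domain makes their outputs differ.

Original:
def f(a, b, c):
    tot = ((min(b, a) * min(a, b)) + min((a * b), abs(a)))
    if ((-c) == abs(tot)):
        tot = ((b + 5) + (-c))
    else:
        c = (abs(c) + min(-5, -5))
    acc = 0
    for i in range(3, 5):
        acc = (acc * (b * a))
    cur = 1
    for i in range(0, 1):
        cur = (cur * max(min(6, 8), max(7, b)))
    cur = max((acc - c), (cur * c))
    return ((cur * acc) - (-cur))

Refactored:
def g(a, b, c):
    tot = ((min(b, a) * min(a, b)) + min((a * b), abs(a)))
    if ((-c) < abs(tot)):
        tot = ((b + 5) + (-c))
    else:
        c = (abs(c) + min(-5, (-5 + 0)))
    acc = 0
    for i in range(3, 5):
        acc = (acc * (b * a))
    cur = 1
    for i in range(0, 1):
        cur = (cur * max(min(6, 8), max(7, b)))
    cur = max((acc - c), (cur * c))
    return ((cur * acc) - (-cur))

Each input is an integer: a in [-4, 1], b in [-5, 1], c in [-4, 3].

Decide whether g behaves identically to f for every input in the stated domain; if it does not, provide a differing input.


The rewrite breaks on a=-4, b=-5, c=-4, where the results are 1 and 4.
f: tot := 29 | ((-c) == abs(tot)): false | c := -1 | acc := 0 | iter i=3: | acc := 0 | iter i=4: | acc := 0 | cur := 1 | iter i=0: | cur := 7 | cur := 1 | result 1
g: tot := 29 | ((-c) < abs(tot)): true | tot := 4 | acc := 0 | iter i=3: | acc := 0 | iter i=4: | acc := 0 | cur := 1 | iter i=0: | cur := 7 | cur := 4 | result 4
verdict: not equivalent; witness: a=-4, b=-5, c=-4


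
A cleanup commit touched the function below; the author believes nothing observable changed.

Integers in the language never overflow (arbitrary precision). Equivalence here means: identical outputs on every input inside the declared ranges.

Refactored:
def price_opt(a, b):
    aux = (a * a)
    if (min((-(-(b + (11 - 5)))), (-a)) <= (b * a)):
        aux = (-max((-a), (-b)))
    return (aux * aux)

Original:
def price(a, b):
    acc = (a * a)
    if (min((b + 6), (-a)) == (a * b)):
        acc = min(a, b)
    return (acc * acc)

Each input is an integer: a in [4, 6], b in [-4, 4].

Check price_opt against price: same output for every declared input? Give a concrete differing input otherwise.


The rewrite breaks on a=4, b=0, where the results are 256 and 0.
price: acc = 16; (min((b + 6), (-a)) == (a * b)) -> false; return 256
price_opt: aux = 16; (min((-(-(b + (11 - 5)))), (-a)) <= (b * a)) -> true; aux = 0; return 0
verdict: not equivalent; witness: a=4, b=0


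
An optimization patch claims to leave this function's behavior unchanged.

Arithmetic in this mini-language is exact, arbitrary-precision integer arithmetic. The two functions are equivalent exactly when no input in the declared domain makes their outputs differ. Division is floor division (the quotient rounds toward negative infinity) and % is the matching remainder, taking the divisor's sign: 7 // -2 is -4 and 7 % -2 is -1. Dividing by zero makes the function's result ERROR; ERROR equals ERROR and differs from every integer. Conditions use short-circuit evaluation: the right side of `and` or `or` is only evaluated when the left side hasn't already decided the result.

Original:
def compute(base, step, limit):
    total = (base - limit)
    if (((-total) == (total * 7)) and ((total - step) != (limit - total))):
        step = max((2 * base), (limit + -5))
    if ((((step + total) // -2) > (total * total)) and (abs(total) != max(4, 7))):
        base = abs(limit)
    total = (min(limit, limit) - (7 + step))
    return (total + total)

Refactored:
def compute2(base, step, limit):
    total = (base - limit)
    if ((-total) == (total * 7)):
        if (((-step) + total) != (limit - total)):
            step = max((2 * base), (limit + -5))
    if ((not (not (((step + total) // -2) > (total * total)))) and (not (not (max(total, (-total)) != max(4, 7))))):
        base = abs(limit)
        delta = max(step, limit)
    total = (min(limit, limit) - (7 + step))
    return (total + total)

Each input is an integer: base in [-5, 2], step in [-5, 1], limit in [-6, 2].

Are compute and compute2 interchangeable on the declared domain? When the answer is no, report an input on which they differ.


Differences: arithmetic usage differs; and min/max/abs usage differs; and branching structure differs; and local variable names differ; and statement counts differ; and boolean connective usage differs — yet all 504 inputs agree.
verdict: equivalent


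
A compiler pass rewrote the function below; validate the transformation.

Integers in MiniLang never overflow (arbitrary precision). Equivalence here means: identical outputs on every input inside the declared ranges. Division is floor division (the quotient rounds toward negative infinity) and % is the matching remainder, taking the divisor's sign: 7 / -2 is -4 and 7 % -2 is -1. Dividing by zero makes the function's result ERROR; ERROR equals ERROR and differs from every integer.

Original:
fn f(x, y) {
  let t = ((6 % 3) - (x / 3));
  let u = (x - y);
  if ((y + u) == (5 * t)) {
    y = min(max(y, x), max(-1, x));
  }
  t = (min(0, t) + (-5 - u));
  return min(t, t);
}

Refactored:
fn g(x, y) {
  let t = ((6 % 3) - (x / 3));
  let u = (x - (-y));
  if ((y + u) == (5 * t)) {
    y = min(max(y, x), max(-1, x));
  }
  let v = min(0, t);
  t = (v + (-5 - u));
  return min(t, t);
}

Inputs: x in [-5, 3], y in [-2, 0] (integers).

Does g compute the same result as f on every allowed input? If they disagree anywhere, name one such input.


There is a counterexample at x=-5, y=-2: -2 on one side, 2 on the other.
f: t becomes 2; next u becomes -3; next ((y + u) == (5 * t)) evaluates to false; next t becomes -2; next final value -2
g: t becomes 2; next u becomes -7; next ((y + u) == (5 * t)) evaluates to false; next v becomes 0; next t becomes 2; next final value 2
verdict: not equivalent; witness: x=-5, y=-2


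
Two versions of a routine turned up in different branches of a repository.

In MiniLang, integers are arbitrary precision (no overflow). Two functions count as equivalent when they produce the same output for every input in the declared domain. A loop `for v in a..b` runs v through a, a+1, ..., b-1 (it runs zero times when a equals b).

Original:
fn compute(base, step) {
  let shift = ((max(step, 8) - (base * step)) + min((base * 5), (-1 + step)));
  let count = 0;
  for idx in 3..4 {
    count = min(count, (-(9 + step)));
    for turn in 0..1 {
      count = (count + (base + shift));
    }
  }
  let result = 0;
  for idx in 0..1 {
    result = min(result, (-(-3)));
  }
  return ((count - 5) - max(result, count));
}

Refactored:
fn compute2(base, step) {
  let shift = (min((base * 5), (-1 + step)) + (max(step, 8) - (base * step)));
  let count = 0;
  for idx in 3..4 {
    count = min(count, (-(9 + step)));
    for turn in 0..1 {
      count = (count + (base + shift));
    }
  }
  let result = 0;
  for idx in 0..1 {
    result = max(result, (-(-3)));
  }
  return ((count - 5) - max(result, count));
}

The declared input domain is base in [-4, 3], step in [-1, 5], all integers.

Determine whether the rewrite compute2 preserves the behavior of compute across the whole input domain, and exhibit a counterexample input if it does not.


Consider the input base=-4, step=-1.
compute: shift=-16, then count=0, then (idx=3), then count=-8, then (turn=0), then count=-28, then result=0, then (idx=0), then result=0, then returns -33
compute2: shift=-16, then count=0, then (idx=3), then count=-8, then (turn=0), then count=-28, then result=0, then (idx=0), then result=3, then returns -36
-33 != -36, so the rewrite changes behavior.
verdict: not equivalent; witness: base=-4, step=-1


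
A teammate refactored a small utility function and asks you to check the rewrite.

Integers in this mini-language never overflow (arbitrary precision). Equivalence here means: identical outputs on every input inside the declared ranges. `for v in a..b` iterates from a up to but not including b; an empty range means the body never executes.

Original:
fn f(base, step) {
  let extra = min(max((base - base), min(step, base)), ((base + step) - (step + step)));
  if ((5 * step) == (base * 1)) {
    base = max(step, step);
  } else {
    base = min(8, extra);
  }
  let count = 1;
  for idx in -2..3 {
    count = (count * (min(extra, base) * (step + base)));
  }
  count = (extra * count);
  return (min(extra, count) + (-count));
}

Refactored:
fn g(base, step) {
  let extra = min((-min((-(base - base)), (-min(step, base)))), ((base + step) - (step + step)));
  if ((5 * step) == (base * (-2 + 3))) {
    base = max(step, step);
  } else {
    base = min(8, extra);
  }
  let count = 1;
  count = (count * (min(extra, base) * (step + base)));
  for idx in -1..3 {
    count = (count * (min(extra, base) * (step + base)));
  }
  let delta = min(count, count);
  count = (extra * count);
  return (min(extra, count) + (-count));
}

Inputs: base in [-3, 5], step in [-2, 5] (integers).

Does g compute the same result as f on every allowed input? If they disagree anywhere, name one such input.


The two versions differ — the changes include min/max/abs usage differs; arithmetic usage differs; local variable names differ; statement counts differ; loop structure differs; constant usage differs.
One worked example (base=1, step=4) — f: extra = -3; ((5 * step) == (base * 1)) -> false; base = -3; count = 1; [idx=-2]; count = -3; [idx=-1]; count = 9; [idx=0]; count = -27; [idx=1]; count = 81; [idx=2]; count = -243; count = 729; return -732; g: extra = -3; ((5 * step) == (base * (-2 + 3))) -> false; base = -3; count = 1; count = -3; [idx=-1]; count = 9; [idx=0]; count = -27; [idx=1]; count = 81; [idx=2]; count = -243; delta = -243; count = 729; return -732; agreement on -732.
An exhaustive pass over the 72 declared inputs shows identical outputs.
verdict: equivalent


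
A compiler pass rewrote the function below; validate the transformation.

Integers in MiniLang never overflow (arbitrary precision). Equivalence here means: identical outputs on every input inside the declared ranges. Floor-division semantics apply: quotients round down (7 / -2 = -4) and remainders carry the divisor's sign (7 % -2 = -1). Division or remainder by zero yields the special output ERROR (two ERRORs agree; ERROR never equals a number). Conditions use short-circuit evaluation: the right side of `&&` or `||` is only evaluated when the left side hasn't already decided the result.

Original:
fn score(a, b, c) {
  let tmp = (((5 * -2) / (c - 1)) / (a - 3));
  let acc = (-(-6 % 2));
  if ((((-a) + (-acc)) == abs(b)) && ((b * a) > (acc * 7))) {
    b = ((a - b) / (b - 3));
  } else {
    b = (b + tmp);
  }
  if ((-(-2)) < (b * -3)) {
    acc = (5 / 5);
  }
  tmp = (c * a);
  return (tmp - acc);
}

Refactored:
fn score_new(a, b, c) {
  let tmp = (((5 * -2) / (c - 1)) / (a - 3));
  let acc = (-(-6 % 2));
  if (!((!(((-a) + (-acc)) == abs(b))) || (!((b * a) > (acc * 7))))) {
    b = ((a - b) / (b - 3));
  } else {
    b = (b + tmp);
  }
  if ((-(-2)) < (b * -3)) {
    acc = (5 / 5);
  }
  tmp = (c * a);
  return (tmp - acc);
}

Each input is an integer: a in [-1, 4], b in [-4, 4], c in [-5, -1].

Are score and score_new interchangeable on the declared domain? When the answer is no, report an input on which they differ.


The two versions differ — the changes include boolean connective usage differs.
Tracing a=-1, b=1, c=-4: score: tmp = -1; acc = 0; ((((-a) + (-acc)) == abs(b)) && ((b * a) > (acc * 7))) -> false; b = 0; ((-(-2)) < (b * -3)) -> false; tmp = 4; return 4 | score_new: tmp = -1; acc = 0; (!((!(((-a) + (-acc)) == abs(b))) || (!((b * a) > (acc * 7))))) -> false; b = 0; ((-(-2)) < (b * -3)) -> false; tmp = 4; return 4 — matching result 4.
Every one of the 270 inputs gives matching results.
verdict: equivalent


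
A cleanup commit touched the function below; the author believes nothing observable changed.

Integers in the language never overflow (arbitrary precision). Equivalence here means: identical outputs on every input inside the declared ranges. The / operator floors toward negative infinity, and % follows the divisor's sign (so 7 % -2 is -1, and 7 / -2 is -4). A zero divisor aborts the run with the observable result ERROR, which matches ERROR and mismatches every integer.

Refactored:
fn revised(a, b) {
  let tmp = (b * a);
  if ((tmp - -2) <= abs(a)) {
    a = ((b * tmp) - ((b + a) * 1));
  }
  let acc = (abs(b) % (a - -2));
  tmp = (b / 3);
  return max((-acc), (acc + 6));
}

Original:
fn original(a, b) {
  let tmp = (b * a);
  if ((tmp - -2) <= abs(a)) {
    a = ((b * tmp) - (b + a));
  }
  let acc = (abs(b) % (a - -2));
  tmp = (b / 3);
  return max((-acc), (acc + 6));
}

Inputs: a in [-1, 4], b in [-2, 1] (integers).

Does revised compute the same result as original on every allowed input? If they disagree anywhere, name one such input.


Reading the diff, among the changes: arithmetic usage differs, plus constant usage differs.
Tracing a=4, b=-2: original: tmp = -8; ((tmp - -2) <= abs(a)) -> true; a = 14; acc = 2; tmp = -1; return 8 | revised: tmp = -8; ((tmp - -2) <= abs(a)) -> true; a = 14; acc = 2; tmp = -1; return 8 — matching result 8.
Every one of the 24 inputs gives matching results.
verdict: equivalent


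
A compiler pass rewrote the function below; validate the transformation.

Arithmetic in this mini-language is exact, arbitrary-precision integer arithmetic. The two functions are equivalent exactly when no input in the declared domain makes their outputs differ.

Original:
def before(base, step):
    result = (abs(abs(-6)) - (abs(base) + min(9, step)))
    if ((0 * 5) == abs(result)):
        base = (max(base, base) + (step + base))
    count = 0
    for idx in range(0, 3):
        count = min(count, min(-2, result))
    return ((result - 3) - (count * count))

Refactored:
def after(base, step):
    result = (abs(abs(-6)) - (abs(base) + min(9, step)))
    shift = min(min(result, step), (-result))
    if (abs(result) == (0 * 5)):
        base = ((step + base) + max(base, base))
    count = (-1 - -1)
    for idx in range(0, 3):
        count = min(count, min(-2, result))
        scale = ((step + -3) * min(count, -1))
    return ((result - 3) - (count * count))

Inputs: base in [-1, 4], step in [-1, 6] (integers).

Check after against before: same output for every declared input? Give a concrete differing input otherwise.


This is a faithful refactor — local variable names differ, and statement counts differ, and arithmetic usage differs, and constant usage differs, and min/max/abs usage differs, but the computed results match everywhere.
Tracing base=-1, step=6: before: result becomes -1; next ((0 * 5) == abs(result)) evaluates to false; next count becomes 0; next at idx=0:; next count becomes -2; next at idx=1:; next count becomes -2; next at idx=2:; next count becomes -2; next final value -8 | after: result becomes -1; next shift becomes -1; next (abs(result) == (0 * 5)) evaluates to false; next count becomes 0; next at idx=0:; next count becomes -2; next scale becomes -6; next at idx=1:; next count becomes -2; next scale becomes -6; next at idx=2:; next count becomes -2; next scale becomes -6; next final value -8 — matching result -8.
Checked all 48 inputs in the declared domain: the outputs agree on every one.
verdict: equivalent


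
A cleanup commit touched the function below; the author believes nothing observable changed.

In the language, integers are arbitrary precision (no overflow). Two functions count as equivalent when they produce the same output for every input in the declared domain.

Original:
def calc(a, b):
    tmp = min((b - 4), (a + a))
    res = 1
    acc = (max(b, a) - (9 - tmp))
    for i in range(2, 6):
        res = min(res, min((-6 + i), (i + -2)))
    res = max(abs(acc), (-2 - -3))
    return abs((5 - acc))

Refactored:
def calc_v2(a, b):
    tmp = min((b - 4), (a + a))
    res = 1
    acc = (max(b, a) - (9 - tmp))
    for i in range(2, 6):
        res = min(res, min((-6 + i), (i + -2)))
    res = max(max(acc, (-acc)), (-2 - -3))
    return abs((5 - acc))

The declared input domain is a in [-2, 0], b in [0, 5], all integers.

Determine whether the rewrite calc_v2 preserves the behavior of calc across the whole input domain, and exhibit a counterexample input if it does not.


Changes here: min/max/abs usage differs; the full 18-point sweep finds no disagreement.
verdict: equivalent


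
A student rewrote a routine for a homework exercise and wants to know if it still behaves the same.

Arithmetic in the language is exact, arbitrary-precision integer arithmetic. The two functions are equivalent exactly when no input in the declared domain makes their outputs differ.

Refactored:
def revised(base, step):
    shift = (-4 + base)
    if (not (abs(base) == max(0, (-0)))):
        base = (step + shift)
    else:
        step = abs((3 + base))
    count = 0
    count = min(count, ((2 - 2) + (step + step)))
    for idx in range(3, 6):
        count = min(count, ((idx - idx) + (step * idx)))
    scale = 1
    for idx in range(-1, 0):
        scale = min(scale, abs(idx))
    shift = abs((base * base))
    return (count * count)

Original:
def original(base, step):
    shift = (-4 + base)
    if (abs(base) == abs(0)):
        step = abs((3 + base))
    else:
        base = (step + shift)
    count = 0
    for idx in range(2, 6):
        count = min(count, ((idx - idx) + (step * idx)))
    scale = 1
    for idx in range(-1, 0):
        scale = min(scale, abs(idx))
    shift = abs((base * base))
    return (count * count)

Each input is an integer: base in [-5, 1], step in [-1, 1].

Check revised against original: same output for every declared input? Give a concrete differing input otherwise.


Although arithmetic usage differs, loop structure differs, constant usage differs, min/max/abs usage differs, boolean connective usage differs, statement counts differ, 21/21 inputs agree.
verdict: equivalent


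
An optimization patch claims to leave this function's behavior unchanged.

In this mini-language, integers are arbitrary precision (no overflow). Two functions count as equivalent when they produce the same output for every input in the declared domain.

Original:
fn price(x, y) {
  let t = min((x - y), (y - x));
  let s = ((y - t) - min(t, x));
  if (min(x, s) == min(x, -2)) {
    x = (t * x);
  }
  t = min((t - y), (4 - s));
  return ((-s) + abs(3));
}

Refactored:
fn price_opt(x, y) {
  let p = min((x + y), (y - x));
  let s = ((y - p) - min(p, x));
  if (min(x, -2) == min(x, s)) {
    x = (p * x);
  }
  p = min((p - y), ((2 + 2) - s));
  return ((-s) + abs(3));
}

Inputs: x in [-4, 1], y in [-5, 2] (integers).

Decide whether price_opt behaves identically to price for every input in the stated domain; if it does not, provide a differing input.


At x=-4, y=-5: price gives 3, price_opt gives -10.
verdict: not equivalent; witness: x=-4, y=-5


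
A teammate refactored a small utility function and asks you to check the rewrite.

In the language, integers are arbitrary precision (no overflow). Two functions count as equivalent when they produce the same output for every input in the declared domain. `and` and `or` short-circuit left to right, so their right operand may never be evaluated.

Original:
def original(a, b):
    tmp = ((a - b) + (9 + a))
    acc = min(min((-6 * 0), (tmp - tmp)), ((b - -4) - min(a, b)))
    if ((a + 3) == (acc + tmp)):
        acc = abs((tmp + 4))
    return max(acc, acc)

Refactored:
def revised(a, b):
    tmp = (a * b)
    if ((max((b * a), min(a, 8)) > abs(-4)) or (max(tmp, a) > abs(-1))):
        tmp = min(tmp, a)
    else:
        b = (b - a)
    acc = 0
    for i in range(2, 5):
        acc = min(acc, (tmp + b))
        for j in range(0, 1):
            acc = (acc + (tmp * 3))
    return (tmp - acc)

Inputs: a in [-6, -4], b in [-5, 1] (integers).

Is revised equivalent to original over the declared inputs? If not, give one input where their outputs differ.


Input a=-6, b=-5: 0 from original versus 59 from revised.
verdict: not equivalent; witness: a=-6, b=-5


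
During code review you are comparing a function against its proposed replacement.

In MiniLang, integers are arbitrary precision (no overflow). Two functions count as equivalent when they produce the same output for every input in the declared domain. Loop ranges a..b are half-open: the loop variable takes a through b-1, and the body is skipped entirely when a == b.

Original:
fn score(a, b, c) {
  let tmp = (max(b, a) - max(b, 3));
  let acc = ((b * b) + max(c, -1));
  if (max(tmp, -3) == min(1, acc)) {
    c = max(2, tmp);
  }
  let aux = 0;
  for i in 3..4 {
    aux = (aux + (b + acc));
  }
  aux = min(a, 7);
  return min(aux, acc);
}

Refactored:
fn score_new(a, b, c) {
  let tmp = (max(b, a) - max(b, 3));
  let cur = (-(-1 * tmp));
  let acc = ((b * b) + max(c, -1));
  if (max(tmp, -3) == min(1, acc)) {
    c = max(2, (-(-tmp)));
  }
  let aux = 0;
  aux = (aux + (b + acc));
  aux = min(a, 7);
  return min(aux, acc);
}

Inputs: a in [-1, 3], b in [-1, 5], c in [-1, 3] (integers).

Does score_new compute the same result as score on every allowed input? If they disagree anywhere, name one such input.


The two are interchangeable: loop structure differs, and arithmetic usage differs, and local variable names differ, and constant usage differs, and every declared input agrees.
One worked example (a=2, b=1, c=3) — score: tmp = -1; acc = 4; (max(tmp, -3) == min(1, acc)) -> false; aux = 0; [i=3]; aux = 5; aux = 2; return 2; score_new: tmp = -1; cur = -1; acc = 4; (max(tmp, -3) == min(1, acc)) -> false; aux = 0; aux = 5; aux = 2; return 2; agreement on 2.
Checked all 175 inputs in the declared domain: the outputs agree on every one.
verdict: equivalent


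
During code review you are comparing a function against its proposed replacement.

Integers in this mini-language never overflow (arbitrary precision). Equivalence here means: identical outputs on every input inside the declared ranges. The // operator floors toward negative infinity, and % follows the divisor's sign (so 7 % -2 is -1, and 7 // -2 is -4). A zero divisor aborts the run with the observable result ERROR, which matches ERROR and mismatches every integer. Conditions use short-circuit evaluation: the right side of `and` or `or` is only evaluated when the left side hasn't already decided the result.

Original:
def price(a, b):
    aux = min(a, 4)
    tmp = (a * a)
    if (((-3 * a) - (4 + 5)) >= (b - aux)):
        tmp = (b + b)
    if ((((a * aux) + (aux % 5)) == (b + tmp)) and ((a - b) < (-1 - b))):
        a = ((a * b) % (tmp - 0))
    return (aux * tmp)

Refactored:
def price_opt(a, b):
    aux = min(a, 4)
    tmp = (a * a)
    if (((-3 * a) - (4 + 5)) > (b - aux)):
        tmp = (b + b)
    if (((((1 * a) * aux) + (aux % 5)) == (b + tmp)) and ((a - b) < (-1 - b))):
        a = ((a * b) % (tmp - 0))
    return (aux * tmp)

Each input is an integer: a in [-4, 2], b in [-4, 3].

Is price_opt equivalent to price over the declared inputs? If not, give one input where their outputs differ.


Try a=-4, b=-1.
price: aux becomes -4; next tmp becomes 16; next (((-3 * a) - (4 + 5)) >= (b - aux)) evaluates to true; next tmp becomes -2; next ((((a * aux) + (aux % 5)) == (b + tmp)) and ((a - b) < (-1 - b))) evaluates to false; next final value 8
price_opt: aux becomes -4; next tmp becomes 16; next (((-3 * a) - (4 + 5)) > (b - aux)) evaluates to false; next (((((1 * a) * aux) + (aux % 5)) == (b + tmp)) and ((a - b) < (-1 - b))) evaluates to false; next final value -64
8 and -64 differ, so these are not the same function on this domain.
verdict: not equivalent; witness: a=-4, b=-1
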